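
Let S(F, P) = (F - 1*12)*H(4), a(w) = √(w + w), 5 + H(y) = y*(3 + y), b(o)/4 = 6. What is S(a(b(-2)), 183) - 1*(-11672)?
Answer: 11396 + 92*√3 ≈ 11555.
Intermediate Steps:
b(o) = 24 (b(o) = 4*6 = 24)
H(y) = -5 + y*(3 + y)
a(w) = √2*√w (a(w) = √(2*w) = √2*√w)
S(F, P) = -276 + 23*F (S(F, P) = (F - 1*12)*(-5 + 4² + 3*4) = (F - 12)*(-5 + 16 + 12) = (-12 + F)*23 = -276 + 23*F)
S(a(b(-2)), 183) - 1*(-11672) = (-276 + 23*(√2*√24)) - 1*(-11672) = (-276 + 23*(√2*(2*√6))) + 11672 = (-276 + 23*(4*√3)) + 11672 = (-276 + 92*√3) + 11672 = 11396 + 92*√3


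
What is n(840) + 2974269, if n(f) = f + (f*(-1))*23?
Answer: 2955789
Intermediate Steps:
n(f) = -22*f (n(f) = f - f*23 = f - 23*f = -22*f)
n(840) + 2974269 = -22*840 + 2974269 = -18480 + 2974269 = 2955789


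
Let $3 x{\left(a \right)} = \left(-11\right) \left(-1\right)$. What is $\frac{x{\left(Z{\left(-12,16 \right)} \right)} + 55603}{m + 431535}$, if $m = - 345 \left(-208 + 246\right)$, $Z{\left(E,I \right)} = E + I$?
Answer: $\frac{33364}{251055} \approx 0.1329$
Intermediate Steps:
$m = -13110$ ($m = \left(-345\right) 38 = -13110$)
$x{\left(a \right)} = \frac{11}{3}$ ($x{\left(a \right)} = \frac{\left(-11\right) \left(-1\right)}{3} = \frac{1}{3} \cdot 11 = \frac{11}{3}$)
$\frac{x{\left(Z{\left(-12,16 \right)} \right)} + 55603}{m + 431535} = \frac{\frac{11}{3} + 55603}{-13110 + 431535} = \frac{166820}{3 \cdot 418425} = \frac{166820}{3} \cdot \frac{1}{418425} = \frac{33364}{251055}$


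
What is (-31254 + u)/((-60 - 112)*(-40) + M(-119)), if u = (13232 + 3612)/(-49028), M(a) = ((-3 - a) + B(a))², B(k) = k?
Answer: -383084489/84438473 ≈ -4.5368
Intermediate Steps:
M(a) = 9 (M(a) = ((-3 - a) + a)² = (-3)² = 9)
u = -4211/12257 (u = 16844*(-1/49028) = -4211/12257 ≈ -0.34356)
(-31254 + u)/((-60 - 112)*(-40) + M(-119)) = (-31254 - 4211/12257)/((-60 - 112)*(-40) + 9) = -383084489/(12257*(-172*(-40) + 9)) = -383084489/(12257*(6880 + 9)) = -383084489/12257/6889 = -383084489/12257*1/6889 = -383084489/84438473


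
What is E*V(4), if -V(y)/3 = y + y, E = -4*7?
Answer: 672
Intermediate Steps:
E = -28
V(y) = -6*y (V(y) = -3*(y + y) = -6*y)
E*V(4) = -(-168)*4 = -28*(-24) = 672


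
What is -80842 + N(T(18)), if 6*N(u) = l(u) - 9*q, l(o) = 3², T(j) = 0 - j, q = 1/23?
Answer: -1859333/23 ≈ -80841.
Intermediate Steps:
q = 1/23 ≈ 0.043478
T(j) = -j
l(o) = 9
N(u) = 33/23 (N(u) = (9 - 9*1/23)/6 = (9 - 9/23)/6 = (⅙)*(198/23) = 33/23)
-80842 + N(T(18)) = -80842 + 33/23 = -1859333/23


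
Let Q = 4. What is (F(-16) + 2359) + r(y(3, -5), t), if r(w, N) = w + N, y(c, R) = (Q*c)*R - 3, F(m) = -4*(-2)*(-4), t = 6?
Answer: 2270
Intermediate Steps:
F(m) = -32 (F(m) = 8*(-4) = -32)
y(c, R) = -3 + 4*R*c (y(c, R) = (4*c)*R - 3 = 4*R*c - 3 = -3 + 4*R*c)
r(w, N) = N + w
(F(-16) + 2359) + r(y(3, -5), t) = (-32 + 2359) + (6 + (-3 + 4*(-5)*3)) = 2327 + (6 + (-3 - 60)) = 2327 + (6 - 63) = 2327 - 57 = 2270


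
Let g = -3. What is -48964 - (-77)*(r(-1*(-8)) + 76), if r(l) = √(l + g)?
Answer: -43112 + 77*√5 ≈ -42940.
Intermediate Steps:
r(l) = √(-3 + l) (r(l) = √(l - 3) = √(-3 + l))
-48964 - (-77)*(r(-1*(-8)) + 76) = -48964 - (-77)*(√(-3 - 1*(-8)) + 76) = -48964 - (-77)*(√(-3 + 8) + 76) = -48964 - (-77)*(√5 + 76) = -48964 - (-77)*(76 + √5) = -48964 - (-5852 - 77*√5) = -48964 + (5852 + 77*√5) = -43112 + 77*√5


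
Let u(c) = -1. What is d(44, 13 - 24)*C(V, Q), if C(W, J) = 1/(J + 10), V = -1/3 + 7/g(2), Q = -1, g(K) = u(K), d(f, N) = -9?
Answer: -1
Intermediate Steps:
g(K) = -1
V = -22/3 (V = -1/3 + 7/(-1) = -1*⅓ + 7*(-1) = -⅓ - 7 = -22/3 ≈ -7.3333)
C(W, J) = 1/(10 + J)
d(44, 13 - 24)*C(V, Q) = -9/(10 - 1) = -9/9 = -9*⅑ = -1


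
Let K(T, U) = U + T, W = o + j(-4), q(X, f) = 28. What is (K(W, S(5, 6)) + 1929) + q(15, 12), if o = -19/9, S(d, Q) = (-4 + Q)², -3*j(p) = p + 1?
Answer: 17639/9 ≈ 1959.9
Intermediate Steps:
j(p) = -⅓ - p/3 (j(p) = -(p + 1)/3 = -(1 + p)/3 = -⅓ - p/3)
o = -19/9 (o = -19*⅑ = -19/9 ≈ -2.1111)
W = -10/9 (W = -19/9 + (-⅓ - ⅓*(-4)) = -19/9 + (-⅓ + 4/3) = -19/9 + 1 = -10/9 ≈ -1.1111)
K(T, U) = T + U
(K(W, S(5, 6)) + 1929) + q(15, 12) = ((-10/9 + (-4 + 6)²) + 1929) + 28 = ((-10/9 + 2²) + 1929) + 28 = ((-10/9 + 4) + 1929) + 28 = (26/9 + 1929) + 28 = 17387/9 + 28 = 17639/9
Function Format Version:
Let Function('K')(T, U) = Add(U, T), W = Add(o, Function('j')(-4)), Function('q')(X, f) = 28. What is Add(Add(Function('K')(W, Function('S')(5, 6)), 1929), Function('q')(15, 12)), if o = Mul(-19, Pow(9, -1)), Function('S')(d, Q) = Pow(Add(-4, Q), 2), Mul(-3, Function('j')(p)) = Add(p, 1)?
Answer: Rational(17639, 9) ≈ 1959.9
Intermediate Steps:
Function('j')(p) = Add(Rational(-1, 3), Mul(Rational(-1, 3), p)) (Function('j')(p) = Mul(Rational(-1, 3), Add(p, 1)) = Mul(Rational(-1, 3), Add(1, p)) = Add(Rational(-1, 3), Mul(Rational(-1, 3), p)))
o = Rational(-19, 9) (o = Mul(-19, Rational(1, 9)) = Rational(-19, 9) ≈ -2.1111)
W = Rational(-10, 9) (W = Add(Rational(-19, 9), Add(Rational(-1, 3), Mul(Rational(-1, 3), -4))) = Add(Rational(-19, 9), Add(Rational(-1, 3), Rational(4, 3))) = Add(Rational(-19, 9), 1) = Rational(-10, 9) ≈ -1.1111)
Function('K')(T, U) = Add(T, U)
Add(Add(Function('K')(W, Function('S')(5, 6)), 1929), Function('q')(15, 12)) = Add(Add(Add(Rational(-10, 9), Pow(Add(-4, 6), 2)), 1929), 28) = Add(Add(Add(Rational(-10, 9), Pow(2, 2)), 1929), 28) = Add(Add(Add(Rational(-10, 9), 4), 1929), 28) = Add(Add(Rational(26, 9), 1929), 28) = Add(Rational(17387, 9), 28) = Rational(17639, 9)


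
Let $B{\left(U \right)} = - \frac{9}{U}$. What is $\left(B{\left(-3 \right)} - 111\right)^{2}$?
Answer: $11664$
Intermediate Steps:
$\left(B{\left(-3 \right)} - 111\right)^{2} = \left(- \frac{9}{-3} - 111\right)^{2} = \left(\left(-9\right) \left(- \frac{1}{3}\right) - 111\right)^{2} = \left(3 - 111\right)^{2} = \left(-108\right)^{2} = 11664$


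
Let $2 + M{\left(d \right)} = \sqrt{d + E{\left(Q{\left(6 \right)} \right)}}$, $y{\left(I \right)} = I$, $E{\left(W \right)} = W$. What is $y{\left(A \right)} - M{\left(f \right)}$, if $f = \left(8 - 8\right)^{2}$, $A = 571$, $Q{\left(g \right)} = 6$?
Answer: $573 - \sqrt{6} \approx 570.55$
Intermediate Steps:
$f = 0$ ($f = 0^{2} = 0$)
$M{\left(d \right)} = -2 + \sqrt{6 + d}$ ($M{\left(d \right)} = -2 + \sqrt{d + 6} = -2 + \sqrt{6 + d}$)
$y{\left(A \right)} - M{\left(f \right)} = 571 - \left(-2 + \sqrt{6 + 0}\right) = 571 - \left(-2 + \sqrt{6}\right) = 571 + \left(2 - \sqrt{6}\right) = 573 - \sqrt{6}$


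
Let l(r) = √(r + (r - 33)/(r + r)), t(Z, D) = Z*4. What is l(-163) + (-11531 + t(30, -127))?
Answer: -11411 + I*√4314773/163 ≈ -11411.0 + 12.744*I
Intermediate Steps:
t(Z, D) = 4*Z
l(r) = √(r + (-33 + r)/(2*r)) (l(r) = √(r + (-33 + r)/((2*r))) = √(r + (-33 + r)*(1/(2*r))) = √(r + (-33 + r)/(2*r)))
l(-163) + (-11531 + t(30, -127)) = √(2 - 66/(-163) + 4*(-163))/2 + (-11531 + 4*30) = √(2 - 66*(-1/163) - 652)/2 + (-11531 + 120) = √(2 + 66/163 - 652)/2 - 11411 = √(-105884/163)/2 - 11411 = (2*I*√4314773/163)/2 - 11411 = I*√4314773/163 - 11411 = -11411 + I*√4314773/163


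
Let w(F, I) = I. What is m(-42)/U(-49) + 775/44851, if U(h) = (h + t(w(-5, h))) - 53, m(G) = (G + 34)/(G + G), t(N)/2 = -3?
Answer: 833999/50861034 ≈ 0.016398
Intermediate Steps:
t(N) = -6 (t(N) = 2*(-3) = -6)
m(G) = (34 + G)/(2*G) (m(G) = (34 + G)/((2*G)) = (34 + G)*(1/(2*G)) = (34 + G)/(2*G))
U(h) = -59 + h (U(h) = (h - 6) - 53 = (-6 + h) - 53 = -59 + h)
m(-42)/U(-49) + 775/44851 = ((1/2)*(34 - 42)/(-42))/(-59 - 49) + 775/44851 = ((1/2)*(-1/42)*(-8))/(-108) + 775*(1/44851) = (2/21)*(-1/108) + 775/44851 = -1/1134 + 775/44851 = 833999/50861034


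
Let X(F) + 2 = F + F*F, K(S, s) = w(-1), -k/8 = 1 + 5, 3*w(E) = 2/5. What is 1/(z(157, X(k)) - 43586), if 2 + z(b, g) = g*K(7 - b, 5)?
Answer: -15/649312 ≈ -2.3101e-5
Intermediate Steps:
w(E) = 2/15 (w(E) = (2/5)/3 = (2*(⅕))/3 = (⅓)*(⅖) = 2/15)
k = -48 (k = -8*(1 + 5) = -8*6 = -48)
K(S, s) = 2/15
X(F) = -2 + F + F² (X(F) = -2 + (F + F*F) = -2 + (F + F²) = -2 + F + F²)
z(b, g) = -2 + 2*g/15 (z(b, g) = -2 + g*(2/15) = -2 + 2*g/15)
1/(z(157, X(k)) - 43586) = 1/((-2 + 2*(-2 - 48 + (-48)²)/15) - 43586) = 1/((-2 + 2*(-2 - 48 + 2304)/15) - 43586) = 1/((-2 + (2/15)*2254) - 43586) = 1/((-2 + 4508/15) - 43586) = 1/(4478/15 - 43586) = 1/(-649312/15) = -15/649312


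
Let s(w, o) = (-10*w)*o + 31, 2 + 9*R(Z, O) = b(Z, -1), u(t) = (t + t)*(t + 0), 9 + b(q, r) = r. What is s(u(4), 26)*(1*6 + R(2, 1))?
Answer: -38682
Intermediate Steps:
b(q, r) = -9 + r
u(t) = 2*t**2 (u(t) = (2*t)*t = 2*t**2)
R(Z, O) = -4/3 (R(Z, O) = -2/9 + (-9 - 1)/9 = -2/9 + (1/9)*(-10) = -2/9 - 10/9 = -4/3)
s(w, o) = 31 - 10*o*w (s(w, o) = -10*o*w + 31 = 31 - 10*o*w)
s(u(4), 26)*(1*6 + R(2, 1)) = (31 - 10*26*2*4**2)*(1*6 - 4/3) = (31 - 10*26*2*16)*(6 - 4/3) = (31 - 10*26*32)*(14/3) = (31 - 8320)*(14/3) = -8289*14/3 = -38682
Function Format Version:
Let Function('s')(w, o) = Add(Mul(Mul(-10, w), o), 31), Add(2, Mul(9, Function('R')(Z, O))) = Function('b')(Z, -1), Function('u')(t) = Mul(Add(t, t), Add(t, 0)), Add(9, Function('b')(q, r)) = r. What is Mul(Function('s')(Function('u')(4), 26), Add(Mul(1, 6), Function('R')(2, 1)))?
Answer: -38682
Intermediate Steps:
Function('b')(q, r) = Add(-9, r)
Function('u')(t) = Mul(2, Pow(t, 2)) (Function('u')(t) = Mul(Mul(2, t), t) = Mul(2, Pow(t, 2)))
Function('R')(Z, O) = Rational(-4, 3) (Function('R')(Z, O) = Add(Rational(-2, 9), Mul(Rational(1, 9), Add(-9, -1))) = Add(Rational(-2, 9), Mul(Rational(1, 9), -10)) = Add(Rational(-2, 9), Rational(-10, 9)) = Rational(-4, 3))
Function('s')(w, o) = Add(31, Mul(-10, o, w)) (Function('s')(w, o) = Add(Mul(-10, o, w), 31) = Add(31, Mul(-10, o, w)))
Mul(Function('s')(Function('u')(4), 26), Add(Mul(1, 6), Function('R')(2, 1))) = Mul(Add(31, Mul(-10, 26, Mul(2, Pow(4, 2)))), Add(Mul(1, 6), Rational(-4, 3))) = Mul(Add(31, Mul(-10, 26, Mul(2, 16))), Add(6, Rational(-4, 3))) = Mul(Add(31, Mul(-10, 26, 32)), Rational(14, 3)) = Mul(Add(31, -8320), Rational(14, 3)) = Mul(-8289, Rational(14, 3)) = -38682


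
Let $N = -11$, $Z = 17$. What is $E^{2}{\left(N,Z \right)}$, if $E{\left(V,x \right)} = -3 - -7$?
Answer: $16$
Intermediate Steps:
$E{\left(V,x \right)} = 4$ ($E{\left(V,x \right)} = -3 + 7 = 4$)
$E^{2}{\left(N,Z \right)} = 4^{2} = 16$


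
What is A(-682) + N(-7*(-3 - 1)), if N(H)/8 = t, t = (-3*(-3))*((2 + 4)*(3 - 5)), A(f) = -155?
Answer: -1019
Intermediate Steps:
t = -108 (t = 9*(6*(-2)) = 9*(-12) = -108)
N(H) = -864 (N(H) = 8*(-108) = -864)
A(-682) + N(-7*(-3 - 1)) = -155 - 864 = -1019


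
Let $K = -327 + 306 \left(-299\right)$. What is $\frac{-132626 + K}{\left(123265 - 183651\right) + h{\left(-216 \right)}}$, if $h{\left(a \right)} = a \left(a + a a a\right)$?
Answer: $- \frac{224447}{2176768606} \approx -0.00010311$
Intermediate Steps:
$K = -91821$ ($K = -327 - 91494 = -91821$)
$h{\left(a \right)} = a \left(a + a^{3}\right)$ ($h{\left(a \right)} = a \left(a + a^{2} a\right) = a \left(a + a^{3}\right)$)
$\frac{-132626 + K}{\left(123265 - 183651\right) + h{\left(-216 \right)}} = \frac{-132626 - 91821}{\left(123265 - 183651\right) + \left(\left(-216\right)^{2} + \left(-216\right)^{4}\right)} = - \frac{224447}{-60386 + \left(46656 + 2176782336\right)} = - \frac{224447}{-60386 + 2176828992} = - \frac{224447}{2176768606}$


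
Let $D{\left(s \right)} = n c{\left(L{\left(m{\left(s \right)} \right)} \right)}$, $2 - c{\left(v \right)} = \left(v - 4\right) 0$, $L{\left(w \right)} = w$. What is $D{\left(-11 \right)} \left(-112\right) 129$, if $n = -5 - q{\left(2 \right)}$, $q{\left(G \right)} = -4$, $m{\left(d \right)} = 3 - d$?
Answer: $28896$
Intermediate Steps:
$n = -1$ ($n = -5 - -4 = -5 + 4 = -1$)
$c{\left(v \right)} = 2$ ($c{\left(v \right)} = 2 - \left(v - 4\right) 0 = 2 - \left(-4 + v\right) 0 = 2 - 0 = 2 + 0 = 2$)
$D{\left(s \right)} = -2$ ($D{\left(s \right)} = \left(-1\right) 2 = -2$)
$D{\left(-11 \right)} \left(-112\right) 129 = \left(-2\right) \left(-112\right) 129 = 224 \cdot 129 = 28896$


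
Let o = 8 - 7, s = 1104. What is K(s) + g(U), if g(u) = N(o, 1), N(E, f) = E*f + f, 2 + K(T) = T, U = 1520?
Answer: 1104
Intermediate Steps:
o = 1
K(T) = -2 + T
N(E, f) = f + E*f
g(u) = 2 (g(u) = 1*(1 + 1) = 1*2 = 2)
K(s) + g(U) = (-2 + 1104) + 2 = 1102 + 2 = 1104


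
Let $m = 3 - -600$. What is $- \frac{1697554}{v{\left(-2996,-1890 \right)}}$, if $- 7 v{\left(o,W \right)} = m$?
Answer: $\frac{11882878}{603} \approx 19706.0$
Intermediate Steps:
$m = 603$ ($m = 3 + 600 = 603$)
$v{\left(o,W \right)} = - \frac{603}{7}$ ($v{\left(o,W \right)} = \left(- \frac{1}{7}\right) 603 = - \frac{603}{7}$)
$- \frac{1697554}{v{\left(-2996,-1890 \right)}} = - \frac{1697554}{- \frac{603}{7}} = \left(-1697554\right) \left(- \frac{7}{603}\right) = \frac{11882878}{603}$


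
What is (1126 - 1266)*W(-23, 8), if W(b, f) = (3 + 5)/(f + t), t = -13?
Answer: 224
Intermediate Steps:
W(b, f) = 8/(-13 + f) (W(b, f) = (3 + 5)/(f - 13) = 8/(-13 + f))
(1126 - 1266)*W(-23, 8) = (1126 - 1266)*(8/(-13 + 8)) = -1120/(-5) = -1120*(-1)/5 = -140*(-8/5) = 224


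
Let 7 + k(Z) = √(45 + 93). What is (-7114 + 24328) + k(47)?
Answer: 17207 + √138 ≈ 17219.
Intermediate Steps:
k(Z) = -7 + √138 (k(Z) = -7 + √(45 + 93) = -7 + √138)
(-7114 + 24328) + k(47) = (-7114 + 24328) + (-7 + √138) = 17214 + (-7 + √138) = 17207 + √138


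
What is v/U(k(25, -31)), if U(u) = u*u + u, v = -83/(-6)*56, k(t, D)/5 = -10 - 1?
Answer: 1162/4455 ≈ 0.26083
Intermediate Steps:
k(t, D) = -55 (k(t, D) = 5*(-10 - 1) = 5*(-11) = -55)
v = 2324/3 (v = -83*(-⅙)*56 = (83/6)*56 = 2324/3 ≈ 774.67)
U(u) = u + u² (U(u) = u² + u = u + u²)
v/U(k(25, -31)) = 2324/(3*((-55*(1 - 55)))) = 2324/(3*((-55*(-54)))) = (2324/3)/2970 = (2324/3)*(1/2970) = 1162/4455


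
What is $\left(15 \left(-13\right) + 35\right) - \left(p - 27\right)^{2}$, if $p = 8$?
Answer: $-521$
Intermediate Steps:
$\left(15 \left(-13\right) + 35\right) - \left(p - 27\right)^{2} = \left(15 \left(-13\right) + 35\right) - \left(8 - 27\right)^{2} = \left(-195 + 35\right) - \left(-19\right)^{2} = -160 - 361 = -521$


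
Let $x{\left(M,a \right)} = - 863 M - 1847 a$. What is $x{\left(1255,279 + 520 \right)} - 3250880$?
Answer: $-5809698$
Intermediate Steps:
$x{\left(M,a \right)} = - 1847 a - 863 M$
$x{\left(1255,279 + 520 \right)} - 3250880 = \left(- 1847 \left(279 + 520\right) - 1083065\right) - 3250880 = \left(\left(-1847\right) 799 - 1083065\right) - 3250880 = \left(-1475753 - 1083065\right) - 3250880 = -2558818 - 3250880 = -5809698$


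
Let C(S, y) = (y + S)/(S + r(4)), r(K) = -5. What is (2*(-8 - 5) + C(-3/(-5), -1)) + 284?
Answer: 2839/11 ≈ 258.09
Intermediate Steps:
C(S, y) = (S + y)/(-5 + S) (C(S, y) = (y + S)/(S - 5) = (S + y)/(-5 + S))
(2*(-8 - 5) + C(-3/(-5), -1)) + 284 = (2*(-8 - 5) + (-3/(-5) - 1)/(-5 - 3/(-5))) + 284 = (2*(-13) + (-3*(-1/5) - 1)/(-5 - 3*(-1/5))) + 284 = (-26 + (3/5 - 1)/(-5 + 3/5)) + 284 = (-26 - 2/5/(-22/5)) + 284 = (-26 - 5/22*(-2/5)) + 284 = (-26 + 1/11) + 284 = -285/11 + 284 = 2839/11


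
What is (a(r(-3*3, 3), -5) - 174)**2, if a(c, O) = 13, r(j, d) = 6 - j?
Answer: 25921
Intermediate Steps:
(a(r(-3*3, 3), -5) - 174)**2 = (13 - 174)**2 = (-161)**2 = 25921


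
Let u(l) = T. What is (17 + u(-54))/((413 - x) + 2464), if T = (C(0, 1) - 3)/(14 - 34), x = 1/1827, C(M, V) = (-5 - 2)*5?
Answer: 345303/52562780 ≈ 0.0065693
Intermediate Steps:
C(M, V) = -35 (C(M, V) = -7*5 = -35)
x = 1/1827 ≈ 0.00054735
T = 19/10 (T = (-35 - 3)/(14 - 34) = -38/(-20) = -38*(-1/20) = 19/10 ≈ 1.9000)
u(l) = 19/10
(17 + u(-54))/((413 - x) + 2464) = (17 + 19/10)/((413 - 1*1/1827) + 2464) = 189/(10*((413 - 1/1827) + 2464)) = 189/(10*(754550/1827 + 2464)) = 189/(10*(5256278/1827)) = (189/10)*(1827/5256278) = 345303/52562780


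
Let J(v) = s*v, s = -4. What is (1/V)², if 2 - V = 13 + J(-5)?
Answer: 1/961 ≈ 0.0010406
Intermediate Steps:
J(v) = -4*v
V = -31 (V = 2 - (13 - 4*(-5)) = 2 - (13 + 20) = 2 - 1*33 = 2 - 33 = -31)
(1/V)² = (1/(-31))² = (-1/31)² = 1/961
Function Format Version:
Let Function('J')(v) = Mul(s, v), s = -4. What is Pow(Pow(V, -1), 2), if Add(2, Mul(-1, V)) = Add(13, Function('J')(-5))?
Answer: Rational(1, 961) ≈ 0.0010406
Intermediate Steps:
Function('J')(v) = Mul(-4, v)
V = -31 (V = Add(2, Mul(-1, Add(13, Mul(-4, -5)))) = Add(2, Mul(-1, Add(13, 20))) = Add(2, Mul(-1, 33)) = Add(2, -33) = -31)
Pow(Pow(V, -1), 2) = Pow(Pow(-31, -1), 2) = Pow(Rational(-1, 31), 2) = Rational(1, 961)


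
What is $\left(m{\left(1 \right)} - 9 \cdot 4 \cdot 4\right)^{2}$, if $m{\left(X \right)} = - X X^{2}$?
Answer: $21025$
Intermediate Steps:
$m{\left(X \right)} = - X^{3}$
$\left(m{\left(1 \right)} - 9 \cdot 4 \cdot 4\right)^{2} = \left(- 1^{3} - 9 \cdot 4 \cdot 4\right)^{2} = \left(\left(-1\right) 1 - 144\right)^{2} = \left(-1 - 144\right)^{2} = \left(-145\right)^{2} = 21025$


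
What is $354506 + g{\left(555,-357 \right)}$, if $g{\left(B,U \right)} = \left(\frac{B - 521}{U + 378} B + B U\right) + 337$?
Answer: $\frac{1103246}{7} \approx 1.5761 \cdot 10^{5}$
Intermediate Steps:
$g{\left(B,U \right)} = 337 + B U + \frac{B \left(-521 + B\right)}{378 + U}$ ($g{\left(B,U \right)} = \left(\frac{-521 + B}{378 + U} B + B U\right) + 337 = \left(\frac{B \left(-521 + B\right)}{378 + U} + B U\right) + 337 = \left(B U + \frac{B \left(-521 + B\right)}{378 + U}\right) + 337 = 337 + B U + \frac{B \left(-521 + B\right)}{378 + U}$)
$354506 + g{\left(555,-357 \right)} = 354506 + \frac{127386 + 555^{2} - 289155 + 337 \left(-357\right) + 555 \left(-357\right)^{2} + 378 \cdot 555 \left(-357\right)}{378 - 357} = 354506 + \frac{127386 + 308025 - 289155 - 120309 + 555 \cdot 127449 - 74895030}{21} = 354506 + \frac{127386 + 308025 - 289155 - 120309 + 70734195 - 74895030}{21} = 354506 + \frac{1}{21} \left(-4134888\right) = 354506 - \frac{1378296}{7} = \frac{1103246}{7}$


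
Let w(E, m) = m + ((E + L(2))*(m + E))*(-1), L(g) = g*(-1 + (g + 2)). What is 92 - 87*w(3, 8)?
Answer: 8009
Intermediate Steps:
L(g) = g*(1 + g) (L(g) = g*(-1 + (2 + g)) = g*(1 + g))
w(E, m) = m - (6 + E)*(E + m) (w(E, m) = m + ((E + 2*(1 + 2))*(m + E))*(-1) = m + ((E + 2*3)*(E + m))*(-1) = m + ((E + 6)*(E + m))*(-1) = m + ((6 + E)*(E + m))*(-1) = m - (6 + E)*(E + m))
92 - 87*w(3, 8) = 92 - 87*(-1*3² - 6*3 - 5*8 - 1*3*8) = 92 - 87*(-1*9 - 18 - 40 - 24) = 92 - 87*(-9 - 18 - 40 - 24) = 92 - 87*(-91) = 92 + 7917 = 8009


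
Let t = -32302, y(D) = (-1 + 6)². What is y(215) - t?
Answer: 32327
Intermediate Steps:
y(D) = 25 (y(D) = 5² = 25)
y(215) - t = 25 - 1*(-32302) = 25 + 32302 = 32327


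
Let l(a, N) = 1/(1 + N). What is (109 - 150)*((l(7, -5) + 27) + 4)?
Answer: -5043/4 ≈ -1260.8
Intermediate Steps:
(109 - 150)*((l(7, -5) + 27) + 4) = (109 - 150)*((1/(1 - 5) + 27) + 4) = -41*((1/(-4) + 27) + 4) = -41*((-¼ + 27) + 4) = -41*(107/4 + 4) = -41*123/4 = -5043/4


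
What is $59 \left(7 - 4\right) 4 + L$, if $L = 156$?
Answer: $864$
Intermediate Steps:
$59 \left(7 - 4\right) 4 + L = 59 \left(7 - 4\right) 4 + 156 = 59 \cdot 3 \cdot 4 + 156 = 59 \cdot 12 + 156 = 708 + 156 = 864$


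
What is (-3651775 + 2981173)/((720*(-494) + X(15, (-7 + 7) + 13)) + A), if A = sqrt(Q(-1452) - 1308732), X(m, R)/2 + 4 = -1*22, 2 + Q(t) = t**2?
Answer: 39759098444/21090742709 + 111767*sqrt(799570)/21090742709 ≈ 1.8899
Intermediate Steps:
Q(t) = -2 + t**2
X(m, R) = -52 (X(m, R) = -8 + 2*(-1*22) = -8 + 2*(-22) = -8 - 44 = -52)
A = sqrt(799570) (A = sqrt((-2 + (-1452)**2) - 1308732) = sqrt((-2 + 2108304) - 1308732) = sqrt(2108302 - 1308732) = sqrt(799570) ≈ 894.19)
(-3651775 + 2981173)/((720*(-494) + X(15, (-7 + 7) + 13)) + A) = (-3651775 + 2981173)/((720*(-494) - 52) + sqrt(799570)) = -670602/((-355680 - 52) + sqrt(799570)) = -670602/(-355732 + sqrt(799570))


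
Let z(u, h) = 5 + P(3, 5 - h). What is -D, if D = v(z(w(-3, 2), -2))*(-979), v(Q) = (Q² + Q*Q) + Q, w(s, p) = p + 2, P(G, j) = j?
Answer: 293700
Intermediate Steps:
w(s, p) = 2 + p
z(u, h) = 10 - h (z(u, h) = 5 + (5 - h) = 10 - h)
v(Q) = Q + 2*Q² (v(Q) = (Q² + Q²) + Q = 2*Q² + Q = Q + 2*Q²)
D = -293700 (D = ((10 - 1*(-2))*(1 + 2*(10 - 1*(-2))))*(-979) = ((10 + 2)*(1 + 2*(10 + 2)))*(-979) = (12*(1 + 2*12))*(-979) = (12*(1 + 24))*(-979) = (12*25)*(-979) = 300*(-979) = -293700)
-D = -1*(-293700) = 293700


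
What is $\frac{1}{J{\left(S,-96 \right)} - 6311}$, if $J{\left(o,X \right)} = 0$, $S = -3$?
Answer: $- \frac{1}{6311} \approx -0.00015845$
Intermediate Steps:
$\frac{1}{J{\left(S,-96 \right)} - 6311} = \frac{1}{0 - 6311} = \frac{1}{-6311} = - \frac{1}{6311}$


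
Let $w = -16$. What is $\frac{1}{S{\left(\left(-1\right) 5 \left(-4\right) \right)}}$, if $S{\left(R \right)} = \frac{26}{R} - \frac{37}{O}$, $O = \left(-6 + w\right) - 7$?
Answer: $\frac{290}{747} \approx 0.38822$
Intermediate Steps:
$O = -29$ ($O = \left(-6 - 16\right) - 7 = -22 - 7 = -29$)
$S{\left(R \right)} = \frac{37}{29} + \frac{26}{R}$ ($S{\left(R \right)} = \frac{26}{R} - \frac{37}{-29} = \frac{26}{R} - - \frac{37}{29} = \frac{26}{R} + \frac{37}{29} = \frac{37}{29} + \frac{26}{R}$)
$\frac{1}{S{\left(\left(-1\right) 5 \left(-4\right) \right)}} = \frac{1}{\frac{37}{29} + \frac{26}{\left(-1\right) 5 \left(-4\right)}} = \frac{1}{\frac{37}{29} + \frac{26}{\left(-5\right) \left(-4\right)}} = \frac{1}{\frac{37}{29} + \frac{26}{20}} = \frac{1}{\frac{37}{29} + 26 \cdot \frac{1}{20}} = \frac{1}{\frac{37}{29} + \frac{13}{10}} = \frac{1}{\frac{747}{290}} = \frac{290}{747}$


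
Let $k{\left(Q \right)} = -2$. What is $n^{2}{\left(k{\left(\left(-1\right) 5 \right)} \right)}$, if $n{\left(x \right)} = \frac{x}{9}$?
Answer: $\frac{4}{81} \approx 0.049383$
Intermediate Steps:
$n{\left(x \right)} = \frac{x}{9}$ ($n{\left(x \right)} = x \frac{1}{9} = \frac{x}{9}$)
$n^{2}{\left(k{\left(\left(-1\right) 5 \right)} \right)} = \left(\frac{1}{9} \left(-2\right)\right)^{2} = \left(- \frac{2}{9}\right)^{2} = \frac{4}{81}$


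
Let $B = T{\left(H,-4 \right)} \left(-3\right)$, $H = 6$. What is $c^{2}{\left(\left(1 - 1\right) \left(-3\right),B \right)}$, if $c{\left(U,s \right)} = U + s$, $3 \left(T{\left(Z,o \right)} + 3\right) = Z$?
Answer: $9$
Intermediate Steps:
$T{\left(Z,o \right)} = -3 + \frac{Z}{3}$
$B = 3$ ($B = \left(-3 + \frac{1}{3} \cdot 6\right) \left(-3\right) = \left(-3 + 2\right) \left(-3\right) = \left(-1\right) \left(-3\right) = 3$)
$c^{2}{\left(\left(1 - 1\right) \left(-3\right),B \right)} = \left(\left(1 - 1\right) \left(-3\right) + 3\right)^{2} = \left(0 \left(-3\right) + 3\right)^{2} = \left(0 + 3\right)^{2} = 3^{2} = 9$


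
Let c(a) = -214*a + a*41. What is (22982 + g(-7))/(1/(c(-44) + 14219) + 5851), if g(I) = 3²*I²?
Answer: 511347513/127733182 ≈ 4.0033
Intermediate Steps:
g(I) = 9*I²
c(a) = -173*a (c(a) = -214*a + 41*a = -173*a)
(22982 + g(-7))/(1/(c(-44) + 14219) + 5851) = (22982 + 9*(-7)²)/(1/(-173*(-44) + 14219) + 5851) = (22982 + 9*49)/(1/(7612 + 14219) + 5851) = (22982 + 441)/(1/21831 + 5851) = 23423/(1/21831 + 5851) = 23423/(127733182/21831) = 23423*(21831/127733182) = 511347513/127733182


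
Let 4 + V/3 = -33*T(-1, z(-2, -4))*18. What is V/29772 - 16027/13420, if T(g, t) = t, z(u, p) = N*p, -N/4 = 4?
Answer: -15210917/3026820 ≈ -5.0254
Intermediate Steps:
N = -16 (N = -4*4 = -16)
z(u, p) = -16*p
V = -114060 (V = -12 + 3*(-(-528)*(-4)*18) = -12 + 3*(-33*64*18) = -12 + 3*(-2112*18) = -12 + 3*(-38016) = -12 - 114048 = -114060)
V/29772 - 16027/13420 = -114060/29772 - 16027/13420 = -114060*1/29772 - 16027*1/13420 = -9505/2481 - 1457/1220 = -15210917/3026820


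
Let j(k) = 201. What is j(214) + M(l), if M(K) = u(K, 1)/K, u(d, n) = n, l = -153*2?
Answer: 61505/306 ≈ 201.00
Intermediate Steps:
l = -306
M(K) = 1/K
j(214) + M(l) = 201 + 1/(-306) = 201 - 1/306 = 61505/306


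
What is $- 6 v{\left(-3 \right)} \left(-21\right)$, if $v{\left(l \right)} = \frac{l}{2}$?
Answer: $-189$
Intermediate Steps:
$v{\left(l \right)} = \frac{l}{2}$ ($v{\left(l \right)} = l \frac{1}{2} = \frac{l}{2}$)
$- 6 v{\left(-3 \right)} \left(-21\right) = - 6 \cdot \frac{1}{2} \left(-3\right) \left(-21\right) = \left(-6\right) \left(- \frac{3}{2}\right) \left(-21\right) = 9 \left(-21\right) = -189$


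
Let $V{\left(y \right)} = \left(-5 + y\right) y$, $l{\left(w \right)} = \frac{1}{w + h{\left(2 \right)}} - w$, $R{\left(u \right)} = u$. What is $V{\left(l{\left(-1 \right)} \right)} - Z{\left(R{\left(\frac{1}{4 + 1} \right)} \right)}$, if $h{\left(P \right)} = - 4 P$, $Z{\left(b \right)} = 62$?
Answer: $- \frac{5318}{81} \approx -65.654$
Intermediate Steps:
$l{\left(w \right)} = \frac{1}{-8 + w} - w$ ($l{\left(w \right)} = \frac{1}{w - 8} - w = \frac{1}{-8 + w} - w$)
$V{\left(y \right)} = y \left(-5 + y\right)$
$V{\left(l{\left(-1 \right)} \right)} - Z{\left(R{\left(\frac{1}{4 + 1} \right)} \right)} = \frac{1 - \left(-1\right)^{2} + 8 \left(-1\right)}{-8 - 1} \left(-5 + \frac{1 - \left(-1\right)^{2} + 8 \left(-1\right)}{-8 - 1}\right) - 62 = \frac{1 - 1 - 8}{-9} \left(-5 + \frac{1 - 1 - 8}{-9}\right) - 62 = - \frac{1 - 1 - 8}{9} \left(-5 - \frac{1 - 1 - 8}{9}\right) - 62 = \left(- \frac{1}{9}\right) \left(-8\right) \left(-5 - - \frac{8}{9}\right) - 62 = \frac{8 \left(-5 + \frac{8}{9}\right)}{9} - 62 = \frac{8}{9} \left(- \frac{37}{9}\right) - 62 = - \frac{296}{81} - 62 = - \frac{5318}{81}$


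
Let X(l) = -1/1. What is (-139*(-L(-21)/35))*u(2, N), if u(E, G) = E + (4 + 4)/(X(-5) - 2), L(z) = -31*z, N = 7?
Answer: -8618/5 ≈ -1723.6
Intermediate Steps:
X(l) = -1 (X(l) = -1*1 = -1)
u(E, G) = -8/3 + E (u(E, G) = E + (4 + 4)/(-1 - 2) = E + 8/(-3) = E + 8*(-1/3) = E - 8/3 = -8/3 + E)
(-139*(-L(-21)/35))*u(2, N) = (-139/((-35/((-31*(-21))))))*(-8/3 + 2) = -139/((-35/651))*(-2/3) = -139/((-35*1/651))*(-2/3) = -139/(-5/93)*(-2/3) = -139*(-93/5)*(-2/3) = (12927/5)*(-2/3) = -8618/5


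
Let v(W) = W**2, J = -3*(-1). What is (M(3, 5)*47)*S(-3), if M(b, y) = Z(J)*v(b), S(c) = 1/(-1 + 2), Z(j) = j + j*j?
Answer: 5076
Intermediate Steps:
J = 3
Z(j) = j + j**2
S(c) = 1 (S(c) = 1/1 = 1)
M(b, y) = 12*b**2 (M(b, y) = (3*(1 + 3))*b**2 = (3*4)*b**2 = 12*b**2)
(M(3, 5)*47)*S(-3) = ((12*3**2)*47)*1 = ((12*9)*47)*1 = (108*47)*1 = 5076*1 = 5076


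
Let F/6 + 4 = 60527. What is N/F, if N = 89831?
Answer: 89831/363138 ≈ 0.24737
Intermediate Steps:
F = 363138 (F = -24 + 6*60527 = -24 + 363162 = 363138)
N/F = 89831/363138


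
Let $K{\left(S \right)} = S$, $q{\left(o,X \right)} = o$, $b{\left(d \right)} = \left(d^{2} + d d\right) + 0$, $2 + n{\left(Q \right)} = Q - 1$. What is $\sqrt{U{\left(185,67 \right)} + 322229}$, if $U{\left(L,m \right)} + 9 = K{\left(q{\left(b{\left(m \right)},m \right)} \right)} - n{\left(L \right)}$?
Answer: $2 \sqrt{82754} \approx 575.34$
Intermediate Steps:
$n{\left(Q \right)} = -3 + Q$ ($n{\left(Q \right)} = -2 + \left(Q - 1\right) = -2 + \left(-1 + Q\right) = -3 + Q$)
$b{\left(d \right)} = 2 d^{2}$ ($b{\left(d \right)} = \left(d^{2} + d^{2}\right) + 0 = 2 d^{2} + 0 = 2 d^{2}$)
$U{\left(L,m \right)} = -6 - L + 2 m^{2}$ ($U{\left(L,m \right)} = -9 - \left(-3 + L - 2 m^{2}\right) = -9 + \left(3 - L + 2 m^{2}\right) = -6 - L + 2 m^{2}$)
$\sqrt{U{\left(185,67 \right)} + 322229} = \sqrt{\left(-6 - 185 + 2 \cdot 67^{2}\right) + 322229} = \sqrt{\left(-6 - 185 + 2 \cdot 4489\right) + 322229} = \sqrt{\left(-6 - 185 + 8978\right) + 322229} = \sqrt{8787 + 322229} = \sqrt{331016} = 2 \sqrt{82754}$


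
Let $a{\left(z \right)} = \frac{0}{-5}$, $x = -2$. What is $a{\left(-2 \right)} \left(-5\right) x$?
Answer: $0$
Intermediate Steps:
$a{\left(z \right)} = 0$ ($a{\left(z \right)} = 0 \left(- \frac{1}{5}\right) = 0$)
$a{\left(-2 \right)} \left(-5\right) x = 0 \left(-5\right) \left(-2\right) = 0 \left(-2\right) = 0$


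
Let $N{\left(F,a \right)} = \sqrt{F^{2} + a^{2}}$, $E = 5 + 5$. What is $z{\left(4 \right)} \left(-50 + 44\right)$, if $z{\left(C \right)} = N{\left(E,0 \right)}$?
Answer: $-60$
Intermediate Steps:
$E = 10$
$z{\left(C \right)} = 10$ ($z{\left(C \right)} = \sqrt{10^{2} + 0^{2}} = \sqrt{100 + 0} = \sqrt{100} = 10$)
$z{\left(4 \right)} \left(-50 + 44\right) = 10 \left(-50 + 44\right) = 10 \left(-6\right) = -60$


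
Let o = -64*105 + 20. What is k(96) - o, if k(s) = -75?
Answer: 6625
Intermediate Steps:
o = -6700 (o = -6720 + 20 = -6700)
k(96) - o = -75 - 1*(-6700) = -75 + 6700 = 6625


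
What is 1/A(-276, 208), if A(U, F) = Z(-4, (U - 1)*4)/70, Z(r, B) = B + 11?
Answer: -70/1097 ≈ -0.063810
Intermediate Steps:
Z(r, B) = 11 + B
A(U, F) = ⅒ + 2*U/35 (A(U, F) = (11 + (U - 1)*4)/70 = (11 + (-1 + U)*4)*(1/70) = (11 + (-4 + 4*U))*(1/70) = (7 + 4*U)*(1/70) = ⅒ + 2*U/35)
1/A(-276, 208) = 1/(⅒ + (2/35)*(-276)) = 1/(⅒ - 552/35) = 1/(-1097/70) = -70/1097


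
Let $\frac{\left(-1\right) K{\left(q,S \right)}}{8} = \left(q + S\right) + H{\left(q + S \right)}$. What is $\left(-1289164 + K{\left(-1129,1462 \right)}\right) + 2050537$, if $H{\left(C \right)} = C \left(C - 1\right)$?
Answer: $-125739$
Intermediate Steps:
$H{\left(C \right)} = C \left(-1 + C\right)$
$K{\left(q,S \right)} = - 8 S - 8 q - 8 \left(S + q\right) \left(-1 + S + q\right)$ ($K{\left(q,S \right)} = - 8 \left(\left(q + S\right) + \left(q + S\right) \left(-1 + \left(q + S\right)\right)\right) = - 8 \left(\left(S + q\right) + \left(S + q\right) \left(-1 + \left(S + q\right)\right)\right) = - 8 \left(\left(S + q\right) + \left(S + q\right) \left(-1 + S + q\right)\right) = - 8 \left(S + q + \left(S + q\right) \left(-1 + S + q\right)\right) = - 8 S - 8 q - 8 \left(S + q\right) \left(-1 + S + q\right)$)
$\left(-1289164 + K{\left(-1129,1462 \right)}\right) + 2050537 = \left(-1289164 - \left(2664 + 8 \left(1462 - 1129\right) \left(-1 + 1462 - 1129\right)\right)\right) + 2050537 = \left(-1289164 - \left(2664 + 884448\right)\right) + 2050537 = \left(-1289164 - 887112\right) + 2050537 = -2176276 + 2050537 = -125739$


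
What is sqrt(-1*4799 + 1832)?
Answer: I*sqrt(2967) ≈ 54.47*I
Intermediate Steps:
sqrt(-1*4799 + 1832) = sqrt(-4799 + 1832) = sqrt(-2967) = I*sqrt(2967)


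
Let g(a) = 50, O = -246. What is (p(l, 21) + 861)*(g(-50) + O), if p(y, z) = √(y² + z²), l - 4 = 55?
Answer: -168756 - 196*√3922 ≈ -1.8103e+5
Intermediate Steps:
l = 59 (l = 4 + 55 = 59)
(p(l, 21) + 861)*(g(-50) + O) = (√(59² + 21²) + 861)*(50 - 246) = (√(3481 + 441) + 861)*(-196) = (√3922 + 861)*(-196) = (861 + √3922)*(-196) = -168756 - 196*√3922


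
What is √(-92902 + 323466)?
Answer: 2*√57641 ≈ 480.17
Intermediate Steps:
√(-92902 + 323466) = √230564 = 2*√57641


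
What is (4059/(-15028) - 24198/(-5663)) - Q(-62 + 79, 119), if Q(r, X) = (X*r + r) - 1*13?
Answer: -172164262801/85103564 ≈ -2023.0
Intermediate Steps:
Q(r, X) = -13 + r + X*r (Q(r, X) = (r + X*r) - 13 = -13 + r + X*r)
(4059/(-15028) - 24198/(-5663)) - Q(-62 + 79, 119) = (4059/(-15028) - 24198/(-5663)) - (-13 + (-62 + 79) + 119*(-62 + 79)) = (4059*(-1/15028) - 24198*(-1/5663)) - (-13 + 17 + 119*17) = (-4059/15028 + 24198/5663) - (-13 + 17 + 2023) = 340661427/85103564 - 1*2027 = 340661427/85103564 - 2027 = -172164262801/85103564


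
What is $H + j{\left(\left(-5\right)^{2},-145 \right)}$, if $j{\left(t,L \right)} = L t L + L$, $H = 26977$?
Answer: $552457$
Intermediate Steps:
$j{\left(t,L \right)} = L + t L^{2}$ ($j{\left(t,L \right)} = t L^{2} + L = L + t L^{2}$)
$H + j{\left(\left(-5\right)^{2},-145 \right)} = 26977 - 145 \left(1 - 145 \left(-5\right)^{2}\right) = 26977 - 145 \left(1 - 3625\right) = 26977 - -525480 = 26977 + 525480 = 552457$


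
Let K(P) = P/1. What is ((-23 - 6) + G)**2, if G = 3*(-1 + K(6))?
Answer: 196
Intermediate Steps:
K(P) = P (K(P) = P*1 = P)
G = 15 (G = 3*(-1 + 6) = 3*5 = 15)
((-23 - 6) + G)**2 = ((-23 - 6) + 15)**2 = (-29 + 15)**2 = (-14)**2 = 196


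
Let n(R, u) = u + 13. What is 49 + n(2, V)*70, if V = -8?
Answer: 399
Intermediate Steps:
n(R, u) = 13 + u
49 + n(2, V)*70 = 49 + (13 - 8)*70 = 49 + 5*70 = 49 + 350 = 399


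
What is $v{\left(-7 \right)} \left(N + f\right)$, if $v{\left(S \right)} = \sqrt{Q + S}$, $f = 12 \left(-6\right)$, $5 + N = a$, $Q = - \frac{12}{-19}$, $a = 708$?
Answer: $\frac{6941 i \sqrt{19}}{19} \approx 1592.4 i$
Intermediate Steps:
$Q = \frac{12}{19}$ ($Q = \left(-12\right) \left(- \frac{1}{19}\right) = \frac{12}{19} \approx 0.63158$)
$N = 703$ ($N = -5 + 708 = 703$)
$f = -72$
$v{\left(S \right)} = \sqrt{\frac{12}{19} + S}$
$v{\left(-7 \right)} \left(N + f\right) = \frac{\sqrt{228 + 361 \left(-7\right)}}{19} \left(703 - 72\right) = \frac{\sqrt{228 - 2527}}{19} \cdot 631 = \frac{\sqrt{-2299}}{19} \cdot 631 = \frac{11 i \sqrt{19}}{19} \cdot 631 = \frac{6941 i \sqrt{19}}{19}$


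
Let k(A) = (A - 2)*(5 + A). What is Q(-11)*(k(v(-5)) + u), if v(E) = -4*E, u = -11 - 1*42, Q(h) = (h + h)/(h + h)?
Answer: 397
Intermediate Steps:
Q(h) = 1 (Q(h) = (2*h)/((2*h)) = (2*h)*(1/(2*h)) = 1)
u = -53 (u = -11 - 42 = -53)
k(A) = (-2 + A)*(5 + A)
Q(-11)*(k(v(-5)) + u) = 1*((-10 + (-4*(-5))² + 3*(-4*(-5))) - 53) = 1*((-10 + 20² + 3*20) - 53) = 1*((-10 + 400 + 60) - 53) = 1*(450 - 53) = 1*397 = 397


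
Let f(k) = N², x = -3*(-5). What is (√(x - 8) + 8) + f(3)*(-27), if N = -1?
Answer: -19 + √7 ≈ -16.354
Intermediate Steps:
x = 15
f(k) = 1 (f(k) = (-1)² = 1)
(√(x - 8) + 8) + f(3)*(-27) = (√(15 - 8) + 8) + 1*(-27) = (√7 + 8) - 27 = (8 + √7) - 27 = -19 + √7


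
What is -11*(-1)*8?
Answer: 88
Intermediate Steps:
-11*(-1)*8 = 11*8 = 88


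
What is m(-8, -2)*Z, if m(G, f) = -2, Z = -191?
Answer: 382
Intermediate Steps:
m(-8, -2)*Z = -2*(-191) = 382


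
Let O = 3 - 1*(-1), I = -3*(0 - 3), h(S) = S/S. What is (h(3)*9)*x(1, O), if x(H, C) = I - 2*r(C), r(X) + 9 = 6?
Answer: 135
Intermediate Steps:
h(S) = 1
r(X) = -3 (r(X) = -9 + 6 = -3)
I = 9 (I = -3*(-3) = 9)
O = 4 (O = 3 + 1 = 4)
x(H, C) = 15 (x(H, C) = 9 - 2*(-3) = 9 + 6 = 15)
(h(3)*9)*x(1, O) = (1*9)*15 = 9*15 = 135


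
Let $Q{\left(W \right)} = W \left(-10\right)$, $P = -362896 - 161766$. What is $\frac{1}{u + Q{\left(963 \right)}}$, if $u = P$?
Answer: $- \frac{1}{534292} \approx -1.8716 \cdot 10^{-6}$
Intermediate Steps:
$P = -524662$
$Q{\left(W \right)} = - 10 W$
$u = -524662$
$\frac{1}{u + Q{\left(963 \right)}} = \frac{1}{-524662 - 9630} = \frac{1}{-534292} = - \frac{1}{534292}$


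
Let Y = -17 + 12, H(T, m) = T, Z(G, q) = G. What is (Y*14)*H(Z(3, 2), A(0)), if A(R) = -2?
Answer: -210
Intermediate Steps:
Y = -5
(Y*14)*H(Z(3, 2), A(0)) = -5*14*3 = -70*3 = -210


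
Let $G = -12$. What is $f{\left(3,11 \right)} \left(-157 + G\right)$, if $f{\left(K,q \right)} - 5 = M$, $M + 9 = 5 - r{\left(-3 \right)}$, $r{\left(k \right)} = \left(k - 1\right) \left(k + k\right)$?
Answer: $3887$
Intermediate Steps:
$r{\left(k \right)} = 2 k \left(-1 + k\right)$ ($r{\left(k \right)} = \left(-1 + k\right) 2 k = 2 k \left(-1 + k\right)$)
$M = -28$ ($M = -9 + \left(5 - 2 \left(-3\right) \left(-1 - 3\right)\right) = -9 + \left(5 - 2 \left(-3\right) \left(-4\right)\right) = -9 + \left(5 - 24\right) = -9 - 19 = -28$)
$f{\left(K,q \right)} = -23$ ($f{\left(K,q \right)} = 5 - 28 = -23$)
$f{\left(3,11 \right)} \left(-157 + G\right) = - 23 \left(-157 - 12\right) = \left(-23\right) \left(-169\right) = 3887$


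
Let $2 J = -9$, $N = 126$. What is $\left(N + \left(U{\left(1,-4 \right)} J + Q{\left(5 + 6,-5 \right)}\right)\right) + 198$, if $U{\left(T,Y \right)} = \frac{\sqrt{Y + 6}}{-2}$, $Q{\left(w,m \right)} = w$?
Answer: $335 + \frac{9 \sqrt{2}}{4} \approx 338.18$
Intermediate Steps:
$J = - \frac{9}{2}$ ($J = \frac{1}{2} \left(-9\right) = - \frac{9}{2} \approx -4.5$)
$U{\left(T,Y \right)} = - \frac{\sqrt{6 + Y}}{2}$ ($U{\left(T,Y \right)} = \sqrt{6 + Y} \left(- \frac{1}{2}\right) = - \frac{\sqrt{6 + Y}}{2}$)
$\left(N + \left(U{\left(1,-4 \right)} J + Q{\left(5 + 6,-5 \right)}\right)\right) + 198 = \left(126 + \left(- \frac{\sqrt{6 - 4}}{2} \left(- \frac{9}{2}\right) + \left(5 + 6\right)\right)\right) + 198 = \left(126 + \left(- \frac{\sqrt{2}}{2} \left(- \frac{9}{2}\right) + 11\right)\right) + 198 = \left(126 + \left(\frac{9 \sqrt{2}}{4} + 11\right)\right) + 198 = \left(126 + \left(11 + \frac{9 \sqrt{2}}{4}\right)\right) + 198 = \left(137 + \frac{9 \sqrt{2}}{4}\right) + 198 = 335 + \frac{9 \sqrt{2}}{4}$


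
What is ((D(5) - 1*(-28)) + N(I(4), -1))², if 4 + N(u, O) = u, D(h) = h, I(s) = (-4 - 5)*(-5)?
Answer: 5476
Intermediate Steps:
I(s) = 45 (I(s) = -9*(-5) = 45)
N(u, O) = -4 + u
((D(5) - 1*(-28)) + N(I(4), -1))² = ((5 - 1*(-28)) + (-4 + 45))² = ((5 + 28) + 41)² = (33 + 41)² = 74² = 5476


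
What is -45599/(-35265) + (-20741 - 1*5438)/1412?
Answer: -858816647/49794180 ≈ -17.247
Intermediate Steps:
-45599/(-35265) + (-20741 - 1*5438)/1412 = -45599*(-1/35265) + (-20741 - 5438)*(1/1412) = 45599/35265 - 26179*1/1412 = 45599/35265 - 26179/1412 = -858816647/49794180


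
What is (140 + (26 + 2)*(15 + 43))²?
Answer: 3111696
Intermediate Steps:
(140 + (26 + 2)*(15 + 43))² = (140 + 28*58)² = (140 + 1624)² = 1764² = 3111696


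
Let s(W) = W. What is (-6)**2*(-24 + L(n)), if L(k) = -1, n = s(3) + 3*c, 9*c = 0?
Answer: -900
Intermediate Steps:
c = 0 (c = (1/9)*0 = 0)
n = 3 (n = 3 + 3*0 = 3 + 0 = 3)
(-6)**2*(-24 + L(n)) = (-6)**2*(-24 - 1) = 36*(-25) = -900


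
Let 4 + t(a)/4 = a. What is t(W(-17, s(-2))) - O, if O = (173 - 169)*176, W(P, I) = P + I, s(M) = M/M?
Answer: -784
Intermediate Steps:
s(M) = 1
W(P, I) = I + P
t(a) = -16 + 4*a
O = 704 (O = 4*176 = 704)
t(W(-17, s(-2))) - O = (-16 + 4*(1 - 17)) - 1*704 = (-16 + 4*(-16)) - 704 = (-16 - 64) - 704 = -80 - 704 = -784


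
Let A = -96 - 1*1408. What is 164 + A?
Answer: -1340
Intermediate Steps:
A = -1504 (A = -96 - 1408 = -1504)
164 + A = 164 - 1504 = -1340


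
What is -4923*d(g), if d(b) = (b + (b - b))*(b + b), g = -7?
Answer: -482454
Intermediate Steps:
d(b) = 2*b**2 (d(b) = (b + 0)*(2*b) = b*(2*b) = 2*b**2)
-4923*d(g) = -9846*(-7)**2 = -9846*49 = -4923*98 = -482454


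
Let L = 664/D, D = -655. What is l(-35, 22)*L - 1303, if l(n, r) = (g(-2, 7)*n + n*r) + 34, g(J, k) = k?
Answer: -202081/655 ≈ -308.52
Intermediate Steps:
l(n, r) = 34 + 7*n + n*r (l(n, r) = (7*n + n*r) + 34 = 34 + 7*n + n*r)
L = -664/655 (L = 664/(-655) = 664*(-1/655) = -664/655 ≈ -1.0137)
l(-35, 22)*L - 1303 = (34 + 7*(-35) - 35*22)*(-664/655) - 1303 = (34 - 245 - 770)*(-664/655) - 1303 = -981*(-664/655) - 1303 = 651384/655 - 1303 = -202081/655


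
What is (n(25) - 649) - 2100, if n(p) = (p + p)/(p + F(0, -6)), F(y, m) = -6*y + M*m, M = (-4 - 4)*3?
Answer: -464531/169 ≈ -2748.7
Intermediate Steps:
M = -24 (M = -8*3 = -24)
F(y, m) = -24*m - 6*y (F(y, m) = -6*y - 24*m = -24*m - 6*y)
n(p) = 2*p/(144 + p) (n(p) = (p + p)/(p + (-24*(-6) - 6*0)) = (2*p)/(p + (144 + 0)) = (2*p)/(p + 144) = (2*p)/(144 + p) = 2*p/(144 + p))
(n(25) - 649) - 2100 = (2*25/(144 + 25) - 649) - 2100 = (2*25/169 - 649) - 2100 = (2*25*(1/169) - 649) - 2100 = (50/169 - 649) - 2100 = -109631/169 - 2100 = -464531/169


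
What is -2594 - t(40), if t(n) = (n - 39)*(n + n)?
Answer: -2674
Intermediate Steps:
t(n) = 2*n*(-39 + n) (t(n) = (-39 + n)*(2*n) = 2*n*(-39 + n))
-2594 - t(40) = -2594 - 2*40*(-39 + 40) = -2594 - 2*40 = -2594 - 1*80 = -2594 - 80 = -2674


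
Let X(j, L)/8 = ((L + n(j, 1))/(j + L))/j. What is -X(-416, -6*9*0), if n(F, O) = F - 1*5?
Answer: 421/21632 ≈ 0.019462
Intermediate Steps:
n(F, O) = -5 + F (n(F, O) = F - 5 = -5 + F)
X(j, L) = 8*(-5 + L + j)/(j*(L + j)) (X(j, L) = 8*(((L + (-5 + j))/(j + L))/j) = 8*(((-5 + L + j)/(L + j))/j) = 8*((-5 + L + j)/(j*(L + j))) = 8*(-5 + L + j)/(j*(L + j)))
-X(-416, -6*9*0) = -8*(-5 - 6*9*0 - 416)/((-416)*(-6*9*0 - 416)) = -8*(-1)*(-5 - 54*0 - 416)/(416*(-54*0 - 416)) = -8*(-1)*(-5 + 0 - 416)/(416*(0 - 416)) = -8*(-1)*(-421)/(416*(-416)) = -8*(-1)*(-1)*(-421)/(416*416) = -1*(-421/21632) = 421/21632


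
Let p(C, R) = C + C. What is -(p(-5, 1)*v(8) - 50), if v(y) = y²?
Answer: 690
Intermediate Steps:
p(C, R) = 2*C
-(p(-5, 1)*v(8) - 50) = -((2*(-5))*8² - 50) = -(-10*64 - 50) = -(-640 - 50) = -1*(-690) = 690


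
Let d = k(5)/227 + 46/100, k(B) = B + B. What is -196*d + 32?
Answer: -379058/5675 ≈ -66.794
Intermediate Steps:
k(B) = 2*B
d = 5721/11350 (d = (2*5)/227 + 46/100 = 10*(1/227) + 46*(1/100) = 10/227 + 23/50 = 5721/11350 ≈ 0.50405)
-196*d + 32 = -196*5721/11350 + 32 = -560658/5675 + 32 = -379058/5675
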